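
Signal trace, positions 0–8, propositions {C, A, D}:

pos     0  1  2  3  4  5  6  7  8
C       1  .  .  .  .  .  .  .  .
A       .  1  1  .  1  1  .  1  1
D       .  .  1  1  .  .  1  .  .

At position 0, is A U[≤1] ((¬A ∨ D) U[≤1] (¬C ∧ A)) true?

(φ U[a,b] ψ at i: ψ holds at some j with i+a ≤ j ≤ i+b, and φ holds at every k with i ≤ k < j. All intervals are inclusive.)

Yes

Need some j in [0,1] with ((¬A ∨ D) U[≤1] (¬C ∧ A)), and A at every k in [0,j-1].
  j=0: ((¬A ∨ D) U[≤1] (¬C ∧ A)) holds; no prefix to check → satisfied.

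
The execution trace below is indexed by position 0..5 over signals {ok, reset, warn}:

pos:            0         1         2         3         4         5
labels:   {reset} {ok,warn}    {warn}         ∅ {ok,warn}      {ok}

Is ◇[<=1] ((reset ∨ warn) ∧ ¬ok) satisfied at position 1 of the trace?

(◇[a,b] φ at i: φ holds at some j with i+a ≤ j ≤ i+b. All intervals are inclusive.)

Check ((reset ∨ warn) ∧ ¬ok) at each j in [1,2]:
  j=1: false
  j=2: true
Found at j=2 → formula holds.

Yes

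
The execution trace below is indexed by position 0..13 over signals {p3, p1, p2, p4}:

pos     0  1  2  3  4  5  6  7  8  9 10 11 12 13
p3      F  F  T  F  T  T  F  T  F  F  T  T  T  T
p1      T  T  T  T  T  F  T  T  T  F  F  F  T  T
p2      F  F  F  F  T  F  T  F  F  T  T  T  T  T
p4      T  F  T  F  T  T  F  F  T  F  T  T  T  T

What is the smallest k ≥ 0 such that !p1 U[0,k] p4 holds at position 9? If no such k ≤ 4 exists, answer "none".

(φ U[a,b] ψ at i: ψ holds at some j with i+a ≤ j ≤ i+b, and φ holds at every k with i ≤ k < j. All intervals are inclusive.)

Need earliest j ≥ 9 with p4, and !p1 at every k in [9,j-1].
  j=9: rhs fails.
  j=10: rhs holds; lhs holds on [9,9]. k = 1.

1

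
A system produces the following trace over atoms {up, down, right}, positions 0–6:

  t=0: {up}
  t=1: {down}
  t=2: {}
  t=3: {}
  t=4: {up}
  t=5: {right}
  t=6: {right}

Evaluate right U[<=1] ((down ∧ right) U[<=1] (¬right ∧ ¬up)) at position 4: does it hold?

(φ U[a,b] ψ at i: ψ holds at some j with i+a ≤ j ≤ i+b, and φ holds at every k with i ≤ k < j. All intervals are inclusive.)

No

Need some j in [4,5] with ((down ∧ right) U[<=1] (¬right ∧ ¬up)), and right at every k in [4,j-1].
  j=4: ((down ∧ right) U[<=1] (¬right ∧ ¬up)) — fails.
  j=5: ((down ∧ right) U[<=1] (¬right ∧ ¬up)) — fails.
No j in the window works → until fails.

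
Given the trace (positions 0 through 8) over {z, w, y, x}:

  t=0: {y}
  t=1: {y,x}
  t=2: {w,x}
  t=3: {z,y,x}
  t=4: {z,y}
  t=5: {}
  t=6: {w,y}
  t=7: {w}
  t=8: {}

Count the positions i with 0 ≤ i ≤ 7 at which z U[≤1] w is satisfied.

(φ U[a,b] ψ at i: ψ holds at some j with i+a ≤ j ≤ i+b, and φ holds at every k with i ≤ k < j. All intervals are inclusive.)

3

Evaluate at each i in [0,7]:
  i=0: ✗ (no rhs in [0,1])
  i=1: ✗ (lhs fails at k=1 before rhs at j=2)
  i=2: ✓ (rhs at j=2)
  i=3: ✗ (no rhs in [3,4])
  i=4: ✗ (no rhs in [4,5])
  i=5: ✗ (lhs fails at k=5 before rhs at j=6)
  i=6: ✓ (rhs at j=6)
  i=7: ✓ (rhs at j=7)
Positions where it holds: {2, 6, 7} → 3.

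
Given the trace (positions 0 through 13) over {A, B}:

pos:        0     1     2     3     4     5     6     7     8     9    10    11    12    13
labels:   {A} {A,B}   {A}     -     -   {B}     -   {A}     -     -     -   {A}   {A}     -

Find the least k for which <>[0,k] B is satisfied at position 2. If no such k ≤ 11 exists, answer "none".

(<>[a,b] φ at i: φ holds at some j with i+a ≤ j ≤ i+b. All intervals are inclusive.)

3

Scan j = 2,3,… for B:
  j=2: fails
  j=3: fails
  j=4: fails
  j=5: holds
First hit at j=5, so smallest k = 5-2 = 3.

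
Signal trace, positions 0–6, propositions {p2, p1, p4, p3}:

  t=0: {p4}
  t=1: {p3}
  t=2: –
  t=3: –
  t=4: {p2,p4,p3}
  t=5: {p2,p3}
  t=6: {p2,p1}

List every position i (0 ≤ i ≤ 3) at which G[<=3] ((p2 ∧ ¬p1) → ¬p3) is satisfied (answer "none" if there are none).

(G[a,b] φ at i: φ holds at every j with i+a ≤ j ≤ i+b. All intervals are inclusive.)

0

Evaluate at each i in [0,3]:
  i=0: ✓ (all of [0,3])
  i=1: ✗ (fails at j=4)
  i=2: ✗ (fails at j=4)
  i=3: ✗ (fails at j=4)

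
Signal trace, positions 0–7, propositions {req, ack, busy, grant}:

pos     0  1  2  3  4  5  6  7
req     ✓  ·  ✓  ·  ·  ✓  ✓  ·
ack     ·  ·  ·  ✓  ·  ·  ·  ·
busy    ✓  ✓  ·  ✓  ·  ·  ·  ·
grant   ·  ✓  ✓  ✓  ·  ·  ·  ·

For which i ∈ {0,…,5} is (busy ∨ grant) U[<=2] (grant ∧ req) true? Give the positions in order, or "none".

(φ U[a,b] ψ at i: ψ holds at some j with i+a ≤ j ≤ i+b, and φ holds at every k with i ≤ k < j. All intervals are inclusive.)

0, 1, 2

Evaluate at each i in [0,5]:
  i=0: ✓ (rhs at j=2; lhs holds on [0,1])
  i=1: ✓ (rhs at j=2; lhs holds on [1,1])
  i=2: ✓ (rhs at j=2)
  i=3: ✗ (no rhs in [3,5])
  i=4: ✗ (no rhs in [4,6])
  i=5: ✗ (no rhs in [5,7])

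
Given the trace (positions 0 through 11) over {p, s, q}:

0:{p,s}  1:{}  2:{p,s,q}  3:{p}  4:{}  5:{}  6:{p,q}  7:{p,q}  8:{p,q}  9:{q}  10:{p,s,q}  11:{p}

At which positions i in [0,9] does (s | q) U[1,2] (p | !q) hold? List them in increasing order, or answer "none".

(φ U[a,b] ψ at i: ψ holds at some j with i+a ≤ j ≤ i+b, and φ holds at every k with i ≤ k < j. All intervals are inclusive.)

0, 2, 6, 7, 8, 9

Evaluate at each i in [0,9]:
  i=0: ✓ (rhs at j=1; lhs holds on [0,0])
  i=1: ✗ (lhs fails at k=1 before rhs at j=2)
  i=2: ✓ (rhs at j=3; lhs holds on [2,2])
  i=3: ✗ (lhs fails at k=3 before rhs at j=4)
  i=4: ✗ (lhs fails at k=4 before rhs at j=5)
  i=5: ✗ (lhs fails at k=5 before rhs at j=6)
  i=6: ✓ (rhs at j=7; lhs holds on [6,6])
  i=7: ✓ (rhs at j=8; lhs holds on [7,7])
  i=8: ✓ (rhs at j=10; lhs holds on [8,9])
  i=9: ✓ (rhs at j=10; lhs holds on [9,9])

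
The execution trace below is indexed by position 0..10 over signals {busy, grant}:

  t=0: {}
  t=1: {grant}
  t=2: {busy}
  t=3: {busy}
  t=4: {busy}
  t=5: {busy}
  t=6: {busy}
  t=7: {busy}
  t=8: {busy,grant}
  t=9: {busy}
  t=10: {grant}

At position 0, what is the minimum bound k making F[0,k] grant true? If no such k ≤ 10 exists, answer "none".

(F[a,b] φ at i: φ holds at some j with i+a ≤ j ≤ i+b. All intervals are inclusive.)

1

Scan j = 0,1,… for grant:
  j=0: fails
  j=1: holds
First hit at j=1, so smallest k = 1-0 = 1.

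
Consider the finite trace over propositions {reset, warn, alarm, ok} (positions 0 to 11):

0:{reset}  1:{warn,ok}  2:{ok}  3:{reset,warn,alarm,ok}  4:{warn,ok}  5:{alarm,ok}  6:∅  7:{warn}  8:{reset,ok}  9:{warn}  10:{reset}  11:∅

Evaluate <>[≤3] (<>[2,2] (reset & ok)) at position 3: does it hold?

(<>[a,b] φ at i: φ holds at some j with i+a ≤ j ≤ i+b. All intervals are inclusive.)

Check <>[2,2] (reset & ok) at each j in [3,6]:
  j=3: fails (none in [5,5])
  j=4: fails (none in [6,6])
  j=5: fails (none in [7,7])
  j=6: holds (witness at 8)
Found at j=6 → formula holds.

True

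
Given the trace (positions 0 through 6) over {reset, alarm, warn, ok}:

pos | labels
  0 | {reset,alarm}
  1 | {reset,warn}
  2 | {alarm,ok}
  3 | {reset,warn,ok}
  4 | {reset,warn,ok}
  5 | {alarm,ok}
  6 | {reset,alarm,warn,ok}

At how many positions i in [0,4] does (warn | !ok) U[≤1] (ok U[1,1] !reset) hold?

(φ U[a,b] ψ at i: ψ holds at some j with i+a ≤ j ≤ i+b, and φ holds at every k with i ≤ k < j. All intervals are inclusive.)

2

Evaluate at each i in [0,4]:
  i=0: ✗ (no rhs in [0,1])
  i=1: ✗ (no rhs in [1,2])
  i=2: ✗ (no rhs in [2,3])
  i=3: ✓ (rhs at j=4; lhs holds on [3,3])
  i=4: ✓ (rhs at j=4)
Positions where it holds: {3, 4} → 2.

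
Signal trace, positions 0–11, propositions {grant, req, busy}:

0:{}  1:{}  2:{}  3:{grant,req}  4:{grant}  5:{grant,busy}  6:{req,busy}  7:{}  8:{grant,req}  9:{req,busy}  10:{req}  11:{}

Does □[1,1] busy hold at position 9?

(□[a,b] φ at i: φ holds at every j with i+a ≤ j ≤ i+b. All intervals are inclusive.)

Does not hold

Check busy at every j in [10,10]:
  j=10: false
Fails at j=10 → formula fails.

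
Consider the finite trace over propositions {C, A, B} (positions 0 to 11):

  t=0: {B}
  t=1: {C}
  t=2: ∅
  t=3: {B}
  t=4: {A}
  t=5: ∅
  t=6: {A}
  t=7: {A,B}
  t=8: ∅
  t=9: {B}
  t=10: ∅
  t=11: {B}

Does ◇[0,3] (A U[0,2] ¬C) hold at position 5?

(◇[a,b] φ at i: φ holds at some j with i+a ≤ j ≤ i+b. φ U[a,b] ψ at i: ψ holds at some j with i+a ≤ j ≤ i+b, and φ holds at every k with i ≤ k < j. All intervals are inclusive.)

Holds

Check (A U[0,2] ¬C) at each j in [5,8]:
  j=5: holds
  j=6: holds
  j=7: holds
  j=8: holds
Found at j=5 → formula holds.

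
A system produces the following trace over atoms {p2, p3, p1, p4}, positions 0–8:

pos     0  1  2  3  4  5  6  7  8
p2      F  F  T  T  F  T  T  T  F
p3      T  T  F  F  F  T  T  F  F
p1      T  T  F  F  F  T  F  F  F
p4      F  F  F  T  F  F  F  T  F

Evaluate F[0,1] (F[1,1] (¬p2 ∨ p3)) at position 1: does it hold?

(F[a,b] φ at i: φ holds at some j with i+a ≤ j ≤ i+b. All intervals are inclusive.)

Does not hold

Check F[1,1] (¬p2 ∨ p3) at each j in [1,2]:
  j=1: fails (none in [2,2])
  j=2: fails (none in [3,3])
No position in the window satisfies it → formula fails.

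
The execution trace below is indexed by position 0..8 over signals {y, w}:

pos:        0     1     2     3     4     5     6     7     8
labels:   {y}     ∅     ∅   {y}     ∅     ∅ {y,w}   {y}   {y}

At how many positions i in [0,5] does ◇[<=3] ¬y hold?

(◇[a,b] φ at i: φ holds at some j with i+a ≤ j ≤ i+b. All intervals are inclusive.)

6

Evaluate at each i in [0,5]:
  i=0: ✓ (witness j=1)
  i=1: ✓ (witness j=1)
  i=2: ✓ (witness j=2)
  i=3: ✓ (witness j=4)
  i=4: ✓ (witness j=4)
  i=5: ✓ (witness j=5)
Positions where it holds: {0, 1, 2, 3, 4, 5} → 6.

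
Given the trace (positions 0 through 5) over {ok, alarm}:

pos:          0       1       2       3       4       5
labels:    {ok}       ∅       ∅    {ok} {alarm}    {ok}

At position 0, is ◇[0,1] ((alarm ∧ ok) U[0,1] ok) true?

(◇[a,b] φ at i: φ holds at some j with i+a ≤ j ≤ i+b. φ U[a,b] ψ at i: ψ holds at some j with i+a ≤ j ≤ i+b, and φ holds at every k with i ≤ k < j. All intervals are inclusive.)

Yes

Check ((alarm ∧ ok) U[0,1] ok) at each j in [0,1]:
  j=0: holds
  j=1: fails
Found at j=0 → formula holds.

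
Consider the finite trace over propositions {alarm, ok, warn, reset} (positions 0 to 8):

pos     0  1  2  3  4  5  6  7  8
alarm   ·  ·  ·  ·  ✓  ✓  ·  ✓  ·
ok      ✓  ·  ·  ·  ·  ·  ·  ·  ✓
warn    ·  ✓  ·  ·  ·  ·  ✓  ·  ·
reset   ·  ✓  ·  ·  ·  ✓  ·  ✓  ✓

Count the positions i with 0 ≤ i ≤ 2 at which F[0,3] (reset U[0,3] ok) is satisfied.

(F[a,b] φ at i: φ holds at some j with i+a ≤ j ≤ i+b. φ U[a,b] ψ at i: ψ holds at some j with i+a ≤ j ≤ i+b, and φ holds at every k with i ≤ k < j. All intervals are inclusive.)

1

Evaluate at each i in [0,2]:
  i=0: ✓ (witness j=0)
  i=1: ✗ (none in [1,4])
  i=2: ✗ (none in [2,5])
Positions where it holds: {0} → 1.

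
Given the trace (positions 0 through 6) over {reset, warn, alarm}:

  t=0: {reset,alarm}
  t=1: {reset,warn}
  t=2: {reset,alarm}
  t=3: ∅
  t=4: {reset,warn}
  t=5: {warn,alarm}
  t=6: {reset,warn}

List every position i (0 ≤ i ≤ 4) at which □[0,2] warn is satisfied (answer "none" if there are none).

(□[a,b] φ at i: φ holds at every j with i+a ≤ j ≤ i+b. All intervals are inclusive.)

Evaluate at each i in [0,4]:
  i=0: ✗ (fails at j=0)
  i=1: ✗ (fails at j=2)
  i=2: ✗ (fails at j=2)
  i=3: ✗ (fails at j=3)
  i=4: ✓ (all of [4,6])

4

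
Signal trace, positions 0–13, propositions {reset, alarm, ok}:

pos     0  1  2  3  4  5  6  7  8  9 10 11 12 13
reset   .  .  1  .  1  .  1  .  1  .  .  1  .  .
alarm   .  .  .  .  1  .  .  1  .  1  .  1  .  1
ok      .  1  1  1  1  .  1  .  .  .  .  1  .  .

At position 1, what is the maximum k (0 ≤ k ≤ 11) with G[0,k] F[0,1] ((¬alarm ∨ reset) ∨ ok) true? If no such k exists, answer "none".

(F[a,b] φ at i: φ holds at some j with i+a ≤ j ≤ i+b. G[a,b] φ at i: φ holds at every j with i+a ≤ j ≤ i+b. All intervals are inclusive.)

F[0,1] ((¬alarm ∨ reset) ∨ ok) must hold from j=1 onward; find where it first fails.
  j=1: holds
  j=2: holds
  j=3: holds
  j=4: holds
  j=5: holds
  j=6: holds
  j=7: holds
  j=8: holds
  j=9: holds
  j=10: holds
  j=11: holds
  j=12: holds
Holds through j=12; largest k = 11.

11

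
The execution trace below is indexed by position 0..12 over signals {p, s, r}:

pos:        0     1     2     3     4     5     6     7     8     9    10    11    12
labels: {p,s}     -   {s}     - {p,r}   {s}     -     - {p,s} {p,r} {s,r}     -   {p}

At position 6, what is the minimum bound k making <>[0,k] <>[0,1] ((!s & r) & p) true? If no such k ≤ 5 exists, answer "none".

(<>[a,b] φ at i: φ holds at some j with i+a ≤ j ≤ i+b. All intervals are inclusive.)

Scan j = 6,7,… for <>[0,1] ((!s & r) & p):
  j=6: fails
  j=7: fails
  j=8: holds
First hit at j=8, so smallest k = 8-6 = 2.

2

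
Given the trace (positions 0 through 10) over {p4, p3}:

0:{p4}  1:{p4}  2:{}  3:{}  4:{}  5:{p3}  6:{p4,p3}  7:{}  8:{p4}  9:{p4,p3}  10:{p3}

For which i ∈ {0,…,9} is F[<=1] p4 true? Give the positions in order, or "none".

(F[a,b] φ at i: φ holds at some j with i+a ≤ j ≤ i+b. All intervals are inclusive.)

Evaluate at each i in [0,9]:
  i=0: ✓ (witness j=0)
  i=1: ✓ (witness j=1)
  i=2: ✗ (none in [2,3])
  i=3: ✗ (none in [3,4])
  i=4: ✗ (none in [4,5])
  i=5: ✓ (witness j=6)
  i=6: ✓ (witness j=6)
  i=7: ✓ (witness j=8)
  i=8: ✓ (witness j=8)
  i=9: ✓ (witness j=9)

0, 1, 5, 6, 7, 8, 9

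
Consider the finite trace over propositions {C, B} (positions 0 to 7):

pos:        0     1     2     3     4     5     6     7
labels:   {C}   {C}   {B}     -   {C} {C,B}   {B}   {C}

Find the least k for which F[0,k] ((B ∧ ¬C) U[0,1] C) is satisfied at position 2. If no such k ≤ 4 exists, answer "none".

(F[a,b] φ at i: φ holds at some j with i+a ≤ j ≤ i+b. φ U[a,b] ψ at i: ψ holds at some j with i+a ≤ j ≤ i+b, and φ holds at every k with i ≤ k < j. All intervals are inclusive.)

Scan j = 2,3,… for ((B ∧ ¬C) U[0,1] C):
  j=2: fails
  j=3: fails
  j=4: holds
First hit at j=4, so smallest k = 4-2 = 2.

2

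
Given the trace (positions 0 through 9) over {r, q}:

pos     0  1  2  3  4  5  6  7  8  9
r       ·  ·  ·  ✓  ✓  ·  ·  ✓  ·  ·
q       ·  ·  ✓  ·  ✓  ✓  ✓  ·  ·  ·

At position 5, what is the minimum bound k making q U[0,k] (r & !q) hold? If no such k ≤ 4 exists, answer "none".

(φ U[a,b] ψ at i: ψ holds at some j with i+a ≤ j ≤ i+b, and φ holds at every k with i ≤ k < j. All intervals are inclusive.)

2

Need earliest j ≥ 5 with (r & !q), and q at every k in [5,j-1].
  j=5: rhs fails.
  j=6: rhs fails.
  j=7: rhs holds; lhs holds on [5,6]. k = 2.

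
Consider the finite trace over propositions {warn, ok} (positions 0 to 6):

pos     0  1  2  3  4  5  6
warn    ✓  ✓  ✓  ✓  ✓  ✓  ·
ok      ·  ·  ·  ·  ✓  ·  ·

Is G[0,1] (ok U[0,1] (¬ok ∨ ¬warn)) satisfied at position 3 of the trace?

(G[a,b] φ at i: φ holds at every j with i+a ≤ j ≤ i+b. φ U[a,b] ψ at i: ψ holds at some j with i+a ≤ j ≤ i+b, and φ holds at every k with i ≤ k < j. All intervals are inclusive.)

Check (ok U[0,1] (¬ok ∨ ¬warn)) at every j in [3,4]:
  j=3: holds
  j=4: holds
All positions satisfy it → formula holds.

Yes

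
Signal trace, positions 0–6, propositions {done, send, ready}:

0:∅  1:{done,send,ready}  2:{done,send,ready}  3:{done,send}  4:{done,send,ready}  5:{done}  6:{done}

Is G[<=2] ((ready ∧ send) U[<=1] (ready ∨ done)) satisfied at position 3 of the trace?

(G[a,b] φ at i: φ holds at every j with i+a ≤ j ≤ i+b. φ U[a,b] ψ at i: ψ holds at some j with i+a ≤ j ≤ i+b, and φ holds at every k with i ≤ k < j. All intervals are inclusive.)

Holds

Check ((ready ∧ send) U[<=1] (ready ∨ done)) at every j in [3,5]:
  j=3: holds
  j=4: holds
  j=5: holds
All positions satisfy it → formula holds.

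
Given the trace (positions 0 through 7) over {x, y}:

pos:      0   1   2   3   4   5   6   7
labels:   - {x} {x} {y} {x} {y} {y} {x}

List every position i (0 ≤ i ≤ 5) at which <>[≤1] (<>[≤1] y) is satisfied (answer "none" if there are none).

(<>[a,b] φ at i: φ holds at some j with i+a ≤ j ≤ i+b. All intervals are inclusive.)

Evaluate at each i in [0,5]:
  i=0: ✗ (none in [0,1])
  i=1: ✓ (witness j=2)
  i=2: ✓ (witness j=2)
  i=3: ✓ (witness j=3)
  i=4: ✓ (witness j=4)
  i=5: ✓ (witness j=5)

1, 2, 3, 4, 5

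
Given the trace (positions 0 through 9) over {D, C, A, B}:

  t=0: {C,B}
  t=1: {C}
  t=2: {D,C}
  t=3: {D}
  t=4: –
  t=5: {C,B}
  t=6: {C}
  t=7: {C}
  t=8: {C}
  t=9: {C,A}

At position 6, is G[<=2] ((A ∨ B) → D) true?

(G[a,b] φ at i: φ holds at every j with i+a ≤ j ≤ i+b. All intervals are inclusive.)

Check ((A ∨ B) → D) at every j in [6,8]:
  j=6: antecedent false → ✓
  j=7: antecedent false → ✓
  j=8: antecedent false → ✓
All positions satisfy it → formula holds.

Holds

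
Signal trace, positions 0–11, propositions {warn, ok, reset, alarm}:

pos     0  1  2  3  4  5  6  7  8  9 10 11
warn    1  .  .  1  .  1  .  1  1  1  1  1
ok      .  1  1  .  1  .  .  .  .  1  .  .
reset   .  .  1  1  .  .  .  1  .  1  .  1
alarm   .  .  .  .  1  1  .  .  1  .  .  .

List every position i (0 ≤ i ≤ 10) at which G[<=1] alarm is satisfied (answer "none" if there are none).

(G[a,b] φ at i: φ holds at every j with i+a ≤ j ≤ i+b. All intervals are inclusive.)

Evaluate at each i in [0,10]:
  i=0: ✗ (fails at j=0)
  i=1: ✗ (fails at j=1)
  i=2: ✗ (fails at j=2)
  i=3: ✗ (fails at j=3)
  i=4: ✓ (all of [4,5])
  i=5: ✗ (fails at j=6)
  i=6: ✗ (fails at j=6)
  i=7: ✗ (fails at j=7)
  i=8: ✗ (fails at j=9)
  i=9: ✗ (fails at j=9)
  i=10: ✗ (fails at j=10)

4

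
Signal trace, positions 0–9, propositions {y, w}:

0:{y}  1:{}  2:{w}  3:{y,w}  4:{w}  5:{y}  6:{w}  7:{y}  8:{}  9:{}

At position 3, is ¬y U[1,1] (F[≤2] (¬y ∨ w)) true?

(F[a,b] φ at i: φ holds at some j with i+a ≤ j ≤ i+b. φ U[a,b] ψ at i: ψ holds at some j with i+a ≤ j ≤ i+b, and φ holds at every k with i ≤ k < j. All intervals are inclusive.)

Does not hold

Need some j in [4,4] with F[≤2] (¬y ∨ w), and ¬y at every k in [3,j-1].
  j=4: F[≤2] (¬y ∨ w) holds, but ¬y fails at k=3 → not this j.
No j in the window works → until fails.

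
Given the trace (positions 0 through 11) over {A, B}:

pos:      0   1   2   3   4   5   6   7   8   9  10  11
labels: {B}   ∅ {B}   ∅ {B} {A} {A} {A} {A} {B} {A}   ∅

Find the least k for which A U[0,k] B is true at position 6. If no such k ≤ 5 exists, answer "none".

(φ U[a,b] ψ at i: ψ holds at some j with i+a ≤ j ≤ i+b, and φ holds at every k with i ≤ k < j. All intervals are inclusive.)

Need earliest j ≥ 6 with B, and A at every k in [6,j-1].
  j=6: rhs fails.
  j=7: rhs fails.
  j=8: rhs fails.
  j=9: rhs holds; lhs holds on [6,8]. k = 3.

3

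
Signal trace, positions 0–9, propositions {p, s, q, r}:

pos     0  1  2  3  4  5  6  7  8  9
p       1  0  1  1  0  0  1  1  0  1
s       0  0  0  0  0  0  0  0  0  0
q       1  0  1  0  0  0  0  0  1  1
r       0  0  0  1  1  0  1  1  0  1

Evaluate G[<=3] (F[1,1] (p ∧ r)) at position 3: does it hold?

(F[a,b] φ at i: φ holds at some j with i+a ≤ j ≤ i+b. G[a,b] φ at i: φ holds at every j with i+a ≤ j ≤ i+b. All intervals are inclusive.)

Does not hold

Check F[1,1] (p ∧ r) at every j in [3,6]:
  j=3: fails (none in [4,4])
  j=4: fails (none in [5,5])
  j=5: holds (witness at 6)
  j=6: holds (witness at 7)
Fails at j=3 → formula fails.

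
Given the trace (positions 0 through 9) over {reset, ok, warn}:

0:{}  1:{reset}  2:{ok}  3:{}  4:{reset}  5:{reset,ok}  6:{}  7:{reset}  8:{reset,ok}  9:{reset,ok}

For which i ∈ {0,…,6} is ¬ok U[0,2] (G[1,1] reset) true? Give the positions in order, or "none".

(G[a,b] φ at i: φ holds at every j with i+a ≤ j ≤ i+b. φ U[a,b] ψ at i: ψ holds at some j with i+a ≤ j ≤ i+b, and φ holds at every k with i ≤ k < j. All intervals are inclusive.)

0, 3, 4, 6

Evaluate at each i in [0,6]:
  i=0: ✓ (rhs at j=0)
  i=1: ✗ (lhs fails at k=2 before rhs at j=3)
  i=2: ✗ (lhs fails at k=2 before rhs at j=3)
  i=3: ✓ (rhs at j=3)
  i=4: ✓ (rhs at j=4)
  i=5: ✗ (lhs fails at k=5 before rhs at j=6)
  i=6: ✓ (rhs at j=6)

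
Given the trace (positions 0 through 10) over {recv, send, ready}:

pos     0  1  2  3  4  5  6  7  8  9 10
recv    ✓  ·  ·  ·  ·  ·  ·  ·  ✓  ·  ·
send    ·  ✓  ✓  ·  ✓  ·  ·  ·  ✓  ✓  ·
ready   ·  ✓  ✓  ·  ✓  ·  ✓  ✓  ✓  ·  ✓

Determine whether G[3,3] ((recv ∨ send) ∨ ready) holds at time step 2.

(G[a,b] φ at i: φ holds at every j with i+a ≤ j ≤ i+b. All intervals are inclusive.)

Check ((recv ∨ send) ∨ ready) at every j in [5,5]:
  j=5: false
Fails at j=5 → formula fails.

No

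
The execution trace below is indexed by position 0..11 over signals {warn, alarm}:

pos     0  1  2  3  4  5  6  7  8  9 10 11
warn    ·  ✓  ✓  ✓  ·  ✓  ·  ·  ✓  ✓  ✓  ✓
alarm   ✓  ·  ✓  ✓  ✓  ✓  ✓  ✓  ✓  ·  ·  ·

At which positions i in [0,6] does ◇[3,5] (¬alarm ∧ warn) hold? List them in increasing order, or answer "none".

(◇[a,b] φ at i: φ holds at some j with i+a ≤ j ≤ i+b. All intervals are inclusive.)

Evaluate at each i in [0,6]:
  i=0: ✗ (none in [3,5])
  i=1: ✗ (none in [4,6])
  i=2: ✗ (none in [5,7])
  i=3: ✗ (none in [6,8])
  i=4: ✓ (witness j=9)
  i=5: ✓ (witness j=9)
  i=6: ✓ (witness j=9)

4, 5, 6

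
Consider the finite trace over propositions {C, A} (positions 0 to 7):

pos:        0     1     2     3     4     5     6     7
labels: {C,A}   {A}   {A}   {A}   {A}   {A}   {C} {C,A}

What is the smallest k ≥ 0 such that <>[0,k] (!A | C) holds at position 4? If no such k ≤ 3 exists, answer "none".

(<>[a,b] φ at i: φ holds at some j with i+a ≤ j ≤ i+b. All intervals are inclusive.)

Scan j = 4,5,… for (!A | C):
  j=4: fails
  j=5: fails
  j=6: holds
First hit at j=6, so smallest k = 6-4 = 2.

2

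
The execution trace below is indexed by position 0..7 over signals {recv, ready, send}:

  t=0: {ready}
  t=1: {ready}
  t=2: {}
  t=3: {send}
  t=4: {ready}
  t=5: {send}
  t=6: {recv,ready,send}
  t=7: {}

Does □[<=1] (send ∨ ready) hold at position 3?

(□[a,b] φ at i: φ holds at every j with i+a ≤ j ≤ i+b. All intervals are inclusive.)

Check (send ∨ ready) at every j in [3,4]:
  j=3: true
  j=4: true
All positions satisfy it → formula holds.

Yes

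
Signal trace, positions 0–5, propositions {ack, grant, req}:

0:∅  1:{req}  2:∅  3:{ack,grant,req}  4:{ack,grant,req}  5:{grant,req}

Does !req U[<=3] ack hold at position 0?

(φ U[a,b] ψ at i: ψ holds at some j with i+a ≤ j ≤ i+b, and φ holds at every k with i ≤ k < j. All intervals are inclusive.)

Need some j in [0,3] with ack, and !req at every k in [0,j-1].
  j=0: ack false.
  j=1: ack false.
  j=2: ack false.
  j=3: ack holds, but !req fails at k=1 → not this j.
No j in the window works → until fails.

Does not hold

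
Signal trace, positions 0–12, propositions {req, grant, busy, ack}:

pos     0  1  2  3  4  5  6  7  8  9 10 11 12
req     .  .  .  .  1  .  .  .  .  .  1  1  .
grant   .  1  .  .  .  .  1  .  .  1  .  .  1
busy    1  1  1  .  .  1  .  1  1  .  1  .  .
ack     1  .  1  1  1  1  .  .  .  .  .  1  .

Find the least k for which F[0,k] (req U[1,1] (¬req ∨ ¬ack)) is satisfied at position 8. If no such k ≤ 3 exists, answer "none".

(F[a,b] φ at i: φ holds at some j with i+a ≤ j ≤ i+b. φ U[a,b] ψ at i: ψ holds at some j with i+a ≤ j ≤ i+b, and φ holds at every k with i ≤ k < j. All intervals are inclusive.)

3

Scan j = 8,9,… for (req U[1,1] (¬req ∨ ¬ack)):
  j=8: fails
  j=9: fails
  j=10: fails
  j=11: holds
First hit at j=11, so smallest k = 11-8 = 3.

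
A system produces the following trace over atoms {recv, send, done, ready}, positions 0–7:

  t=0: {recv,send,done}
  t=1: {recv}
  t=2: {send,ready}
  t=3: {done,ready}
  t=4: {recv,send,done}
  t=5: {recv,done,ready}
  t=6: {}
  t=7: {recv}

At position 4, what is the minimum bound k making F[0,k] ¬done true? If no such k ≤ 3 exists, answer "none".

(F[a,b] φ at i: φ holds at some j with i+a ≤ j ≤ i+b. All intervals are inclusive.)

Scan j = 4,5,… for ¬done:
  j=4: fails
  j=5: fails
  j=6: holds
First hit at j=6, so smallest k = 6-4 = 2.

2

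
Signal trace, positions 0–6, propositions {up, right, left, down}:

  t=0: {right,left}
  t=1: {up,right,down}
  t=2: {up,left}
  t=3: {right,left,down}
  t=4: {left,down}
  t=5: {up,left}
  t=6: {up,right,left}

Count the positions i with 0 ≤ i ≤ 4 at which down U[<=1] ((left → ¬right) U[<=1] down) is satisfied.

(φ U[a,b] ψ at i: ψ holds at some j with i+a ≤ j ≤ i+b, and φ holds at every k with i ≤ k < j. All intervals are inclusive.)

Evaluate at each i in [0,4]:
  i=0: ✗ (lhs fails at k=0 before rhs at j=1)
  i=1: ✓ (rhs at j=1)
  i=2: ✓ (rhs at j=2)
  i=3: ✓ (rhs at j=3)
  i=4: ✓ (rhs at j=4)
Positions where it holds: {1, 2, 3, 4} → 4.

4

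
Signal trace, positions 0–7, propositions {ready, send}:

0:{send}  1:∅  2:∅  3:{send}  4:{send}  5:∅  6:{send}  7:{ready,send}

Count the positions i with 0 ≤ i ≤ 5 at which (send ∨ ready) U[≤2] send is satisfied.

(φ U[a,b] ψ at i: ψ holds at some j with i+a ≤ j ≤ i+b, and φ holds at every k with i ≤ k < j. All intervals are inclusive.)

Evaluate at each i in [0,5]:
  i=0: ✓ (rhs at j=0)
  i=1: ✗ (lhs fails at k=1 before rhs at j=3)
  i=2: ✗ (lhs fails at k=2 before rhs at j=3)
  i=3: ✓ (rhs at j=3)
  i=4: ✓ (rhs at j=4)
  i=5: ✗ (lhs fails at k=5 before rhs at j=6)
Positions where it holds: {0, 3, 4} → 3.

3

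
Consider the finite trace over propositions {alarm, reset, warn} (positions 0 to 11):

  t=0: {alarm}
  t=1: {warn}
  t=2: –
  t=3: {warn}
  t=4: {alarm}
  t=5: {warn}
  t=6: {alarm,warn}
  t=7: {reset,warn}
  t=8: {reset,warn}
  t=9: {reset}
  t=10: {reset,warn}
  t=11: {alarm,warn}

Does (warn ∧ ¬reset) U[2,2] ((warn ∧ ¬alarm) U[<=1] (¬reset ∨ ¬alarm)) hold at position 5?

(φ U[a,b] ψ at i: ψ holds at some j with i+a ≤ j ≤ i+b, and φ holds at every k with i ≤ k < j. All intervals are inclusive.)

Yes

Need some j in [7,7] with ((warn ∧ ¬alarm) U[<=1] (¬reset ∨ ¬alarm)), and (warn ∧ ¬reset) at every k in [5,j-1].
  j=7: ((warn ∧ ¬alarm) U[<=1] (¬reset ∨ ¬alarm)) holds; (warn ∧ ¬reset) holds at every k in [5,6] → satisfied.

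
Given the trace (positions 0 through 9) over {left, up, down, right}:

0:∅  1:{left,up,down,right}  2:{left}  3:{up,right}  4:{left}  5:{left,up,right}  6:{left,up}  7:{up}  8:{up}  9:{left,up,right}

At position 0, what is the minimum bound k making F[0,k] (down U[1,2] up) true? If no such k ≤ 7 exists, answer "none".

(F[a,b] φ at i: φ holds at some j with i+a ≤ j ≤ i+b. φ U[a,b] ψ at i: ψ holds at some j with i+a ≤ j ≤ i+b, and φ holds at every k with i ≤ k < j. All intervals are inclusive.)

none

Scan j = 0,1,… for (down U[1,2] up):
  j=0: fails
  j=1: fails
  j=2: fails
  j=3: fails
  j=4: fails
  j=5: fails
  j=6: fails
  j=7: fails
No j in [0,7] satisfies it → none.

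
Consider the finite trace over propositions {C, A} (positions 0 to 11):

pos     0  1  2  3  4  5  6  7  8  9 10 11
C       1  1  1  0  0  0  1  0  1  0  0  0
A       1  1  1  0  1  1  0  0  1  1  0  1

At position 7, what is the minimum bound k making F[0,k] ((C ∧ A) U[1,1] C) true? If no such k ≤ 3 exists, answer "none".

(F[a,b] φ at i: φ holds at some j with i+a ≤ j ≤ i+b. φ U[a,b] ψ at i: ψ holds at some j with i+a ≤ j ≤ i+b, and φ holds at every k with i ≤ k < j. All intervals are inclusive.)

Scan j = 7,8,… for ((C ∧ A) U[1,1] C):
  j=7: fails
  j=8: fails
  j=9: fails
  j=10: fails
No j in [7,10] satisfies it → none.

none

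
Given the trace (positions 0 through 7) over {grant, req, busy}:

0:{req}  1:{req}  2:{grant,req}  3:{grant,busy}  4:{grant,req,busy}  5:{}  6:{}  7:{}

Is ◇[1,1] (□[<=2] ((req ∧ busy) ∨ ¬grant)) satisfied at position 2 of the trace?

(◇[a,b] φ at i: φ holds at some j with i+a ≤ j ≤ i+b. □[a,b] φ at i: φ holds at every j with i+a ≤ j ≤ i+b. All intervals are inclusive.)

Check □[<=2] ((req ∧ busy) ∨ ¬grant) at each j in [3,3]:
  j=3: fails at 3
No position in the window satisfies it → formula fails.

Does not hold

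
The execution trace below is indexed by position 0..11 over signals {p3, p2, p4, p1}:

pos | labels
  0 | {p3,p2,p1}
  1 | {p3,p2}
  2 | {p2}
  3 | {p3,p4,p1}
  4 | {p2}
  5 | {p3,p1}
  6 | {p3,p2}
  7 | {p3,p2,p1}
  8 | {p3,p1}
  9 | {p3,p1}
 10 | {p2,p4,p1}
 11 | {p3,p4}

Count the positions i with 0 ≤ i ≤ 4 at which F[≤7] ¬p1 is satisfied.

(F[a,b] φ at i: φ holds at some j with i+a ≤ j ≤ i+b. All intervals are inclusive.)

5

Evaluate at each i in [0,4]:
  i=0: ✓ (witness j=1)
  i=1: ✓ (witness j=1)
  i=2: ✓ (witness j=2)
  i=3: ✓ (witness j=4)
  i=4: ✓ (witness j=4)
Positions where it holds: {0, 1, 2, 3, 4} → 5.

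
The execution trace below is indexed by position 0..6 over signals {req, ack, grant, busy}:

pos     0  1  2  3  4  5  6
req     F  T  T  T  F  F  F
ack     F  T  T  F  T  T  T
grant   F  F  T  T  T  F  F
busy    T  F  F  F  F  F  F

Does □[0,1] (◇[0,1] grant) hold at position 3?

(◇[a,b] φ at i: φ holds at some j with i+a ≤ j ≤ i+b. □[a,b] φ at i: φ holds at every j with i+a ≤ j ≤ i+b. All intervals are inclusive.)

True

Check ◇[0,1] grant at every j in [3,4]:
  j=3: holds (witness at 3)
  j=4: holds (witness at 4)
All positions satisfy it → formula holds.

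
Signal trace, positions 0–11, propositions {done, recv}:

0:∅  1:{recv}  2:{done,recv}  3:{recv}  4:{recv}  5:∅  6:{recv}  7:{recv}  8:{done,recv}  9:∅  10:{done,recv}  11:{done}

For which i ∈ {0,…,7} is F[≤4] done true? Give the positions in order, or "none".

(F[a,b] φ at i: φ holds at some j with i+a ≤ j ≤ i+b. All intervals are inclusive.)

0, 1, 2, 4, 5, 6, 7

Evaluate at each i in [0,7]:
  i=0: ✓ (witness j=2)
  i=1: ✓ (witness j=2)
  i=2: ✓ (witness j=2)
  i=3: ✗ (none in [3,7])
  i=4: ✓ (witness j=8)
  i=5: ✓ (witness j=8)
  i=6: ✓ (witness j=8)
  i=7: ✓ (witness j=8)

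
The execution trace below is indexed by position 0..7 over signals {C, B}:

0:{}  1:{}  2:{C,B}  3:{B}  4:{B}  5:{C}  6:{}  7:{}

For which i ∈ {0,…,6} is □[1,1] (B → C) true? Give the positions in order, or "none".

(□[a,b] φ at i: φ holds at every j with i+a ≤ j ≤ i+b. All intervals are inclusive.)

Evaluate at each i in [0,6]:
  i=0: ✓ (all of [1,1])
  i=1: ✓ (all of [2,2])
  i=2: ✗ (fails at j=3)
  i=3: ✗ (fails at j=4)
  i=4: ✓ (all of [5,5])
  i=5: ✓ (all of [6,6])
  i=6: ✓ (all of [7,7])

0, 1, 4, 5, 6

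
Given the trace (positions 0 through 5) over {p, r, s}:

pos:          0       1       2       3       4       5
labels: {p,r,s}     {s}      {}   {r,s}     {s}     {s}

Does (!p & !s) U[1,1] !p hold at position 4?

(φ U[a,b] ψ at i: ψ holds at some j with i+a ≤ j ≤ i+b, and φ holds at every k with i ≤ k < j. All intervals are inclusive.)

Need some j in [5,5] with !p, and (!p & !s) at every k in [4,j-1].
  j=5: !p holds, but (!p & !s) fails at k=4 → not this j.
No j in the window works → until fails.

False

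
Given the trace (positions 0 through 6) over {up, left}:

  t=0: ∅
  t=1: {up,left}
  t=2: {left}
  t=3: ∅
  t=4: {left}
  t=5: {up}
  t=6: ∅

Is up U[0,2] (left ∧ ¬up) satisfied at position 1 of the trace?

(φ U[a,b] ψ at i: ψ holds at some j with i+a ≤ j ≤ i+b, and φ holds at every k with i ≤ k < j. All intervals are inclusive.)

Yes

Need some j in [1,3] with (left ∧ ¬up), and up at every k in [1,j-1].
  j=1: (left ∧ ¬up) false.
  j=2: (left ∧ ¬up) holds; up holds at every k in [1,1] → satisfied.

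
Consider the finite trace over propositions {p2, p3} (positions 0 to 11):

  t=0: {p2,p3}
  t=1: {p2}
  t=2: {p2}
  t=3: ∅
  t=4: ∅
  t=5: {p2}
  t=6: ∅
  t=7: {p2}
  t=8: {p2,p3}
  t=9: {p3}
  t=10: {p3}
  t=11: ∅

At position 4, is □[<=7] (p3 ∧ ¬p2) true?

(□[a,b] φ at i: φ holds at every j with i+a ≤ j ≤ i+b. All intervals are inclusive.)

Check (p3 ∧ ¬p2) at every j in [4,11]:
  j=4: false
  j=5: false
  j=6: false
  j=7: false
  j=8: false
  j=9: true
  j=10: true
  j=11: false
Fails at j=4 → formula fails.

False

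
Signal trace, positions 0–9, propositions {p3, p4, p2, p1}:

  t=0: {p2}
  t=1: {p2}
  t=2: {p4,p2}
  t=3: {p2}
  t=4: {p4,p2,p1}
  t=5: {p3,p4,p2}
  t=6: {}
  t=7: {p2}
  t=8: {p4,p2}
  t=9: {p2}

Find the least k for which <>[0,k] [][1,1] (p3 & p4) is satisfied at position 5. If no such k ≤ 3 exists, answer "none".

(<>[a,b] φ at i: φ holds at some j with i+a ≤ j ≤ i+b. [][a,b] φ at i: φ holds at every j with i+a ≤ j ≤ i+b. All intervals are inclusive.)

Scan j = 5,6,… for [][1,1] (p3 & p4):
  j=5: fails
  j=6: fails
  j=7: fails
  j=8: fails
No j in [5,8] satisfies it → none.

none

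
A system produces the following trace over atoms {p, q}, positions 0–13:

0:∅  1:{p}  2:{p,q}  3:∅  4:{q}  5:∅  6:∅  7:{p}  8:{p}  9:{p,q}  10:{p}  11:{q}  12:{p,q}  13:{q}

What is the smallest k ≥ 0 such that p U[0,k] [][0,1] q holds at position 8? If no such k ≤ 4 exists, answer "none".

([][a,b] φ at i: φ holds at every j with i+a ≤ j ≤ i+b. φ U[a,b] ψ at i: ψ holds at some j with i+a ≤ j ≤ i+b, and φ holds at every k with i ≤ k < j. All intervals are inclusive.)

3

Need earliest j ≥ 8 with [][0,1] q, and p at every k in [8,j-1].
  j=8: rhs fails.
  j=9: rhs fails.
  j=10: rhs fails.
  j=11: rhs holds; lhs holds on [8,10]. k = 3.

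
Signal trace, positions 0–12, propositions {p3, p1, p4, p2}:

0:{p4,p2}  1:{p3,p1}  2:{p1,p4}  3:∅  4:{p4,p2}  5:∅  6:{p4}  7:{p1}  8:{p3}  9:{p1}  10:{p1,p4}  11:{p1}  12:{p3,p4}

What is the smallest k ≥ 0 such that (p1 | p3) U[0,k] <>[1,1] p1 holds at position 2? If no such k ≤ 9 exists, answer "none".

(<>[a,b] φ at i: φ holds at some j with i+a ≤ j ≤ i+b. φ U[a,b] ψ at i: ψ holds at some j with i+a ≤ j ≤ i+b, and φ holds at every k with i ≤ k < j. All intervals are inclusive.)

none

Need earliest j ≥ 2 with <>[1,1] p1, and (p1 | p3) at every k in [2,j-1].
  j=2: rhs fails.
  j=3: rhs fails.
  j=4: rhs fails.
  j=5: rhs fails.
  j=6: rhs holds but lhs fails at k=3.
  j=7: rhs fails.
  j=8: rhs holds but lhs fails at k=3.
  j=9: rhs holds but lhs fails at k=3.
  j=10: rhs holds but lhs fails at k=3.
  j=11: rhs fails.
No witness within the range → none.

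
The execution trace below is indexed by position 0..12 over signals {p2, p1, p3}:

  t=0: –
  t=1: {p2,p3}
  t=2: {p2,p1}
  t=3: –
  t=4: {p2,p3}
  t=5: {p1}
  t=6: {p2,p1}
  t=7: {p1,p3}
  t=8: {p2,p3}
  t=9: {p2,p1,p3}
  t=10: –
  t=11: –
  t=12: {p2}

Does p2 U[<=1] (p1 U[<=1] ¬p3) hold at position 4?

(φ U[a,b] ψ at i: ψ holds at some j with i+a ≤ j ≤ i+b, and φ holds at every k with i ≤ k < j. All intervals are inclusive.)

Need some j in [4,5] with (p1 U[<=1] ¬p3), and p2 at every k in [4,j-1].
  j=4: (p1 U[<=1] ¬p3) — fails.
  j=5: (p1 U[<=1] ¬p3) holds; p2 holds at every k in [4,4] → satisfied.

Yes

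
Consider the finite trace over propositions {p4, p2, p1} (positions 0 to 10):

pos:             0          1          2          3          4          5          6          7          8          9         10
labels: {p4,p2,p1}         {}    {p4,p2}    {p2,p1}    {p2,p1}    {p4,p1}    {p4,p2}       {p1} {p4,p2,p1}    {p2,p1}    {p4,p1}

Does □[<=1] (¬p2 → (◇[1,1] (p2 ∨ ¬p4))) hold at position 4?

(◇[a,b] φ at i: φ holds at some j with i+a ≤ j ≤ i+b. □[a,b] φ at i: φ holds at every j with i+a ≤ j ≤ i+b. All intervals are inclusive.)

True

Check (¬p2 → (◇[1,1] (p2 ∨ ¬p4))) at every j in [4,5]:
  j=4: antecedent false → ✓
  j=5: antecedent true; consequent holds (witness at 6) → ✓
All positions satisfy it → formula holds.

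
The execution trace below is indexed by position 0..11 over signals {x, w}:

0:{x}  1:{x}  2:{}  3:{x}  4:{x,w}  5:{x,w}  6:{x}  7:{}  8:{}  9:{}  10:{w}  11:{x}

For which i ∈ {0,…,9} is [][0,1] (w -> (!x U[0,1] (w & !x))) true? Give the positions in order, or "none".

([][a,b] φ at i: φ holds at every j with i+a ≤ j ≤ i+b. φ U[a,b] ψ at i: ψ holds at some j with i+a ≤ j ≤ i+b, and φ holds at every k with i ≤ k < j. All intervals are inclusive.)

0, 1, 2, 6, 7, 8, 9

Evaluate at each i in [0,9]:
  i=0: ✓ (all of [0,1])
  i=1: ✓ (all of [1,2])
  i=2: ✓ (all of [2,3])
  i=3: ✗ (fails at j=4)
  i=4: ✗ (fails at j=4)
  i=5: ✗ (fails at j=5)
  i=6: ✓ (all of [6,7])
  i=7: ✓ (all of [7,8])
  i=8: ✓ (all of [8,9])
  i=9: ✓ (all of [9,10])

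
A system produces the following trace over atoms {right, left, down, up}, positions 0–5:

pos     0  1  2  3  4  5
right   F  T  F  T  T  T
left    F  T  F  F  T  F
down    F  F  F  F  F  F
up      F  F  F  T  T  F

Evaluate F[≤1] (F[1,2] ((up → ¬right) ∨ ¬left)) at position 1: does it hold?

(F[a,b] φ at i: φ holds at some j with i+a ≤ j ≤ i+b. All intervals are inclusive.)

Check F[1,2] ((up → ¬right) ∨ ¬left) at each j in [1,2]:
  j=1: holds (witness at 2)
  j=2: holds (witness at 3)
Found at j=1 → formula holds.

Yes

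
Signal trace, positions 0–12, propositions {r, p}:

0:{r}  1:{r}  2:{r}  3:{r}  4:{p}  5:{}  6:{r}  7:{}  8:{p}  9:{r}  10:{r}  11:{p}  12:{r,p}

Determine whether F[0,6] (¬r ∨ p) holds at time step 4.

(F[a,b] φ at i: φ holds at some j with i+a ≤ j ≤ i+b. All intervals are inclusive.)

True

Check (¬r ∨ p) at each j in [4,10]:
  j=4: true
  j=5: true
  j=6: false
  j=7: true
  j=8: true
  j=9: false
  j=10: false
Found at j=4 → formula holds.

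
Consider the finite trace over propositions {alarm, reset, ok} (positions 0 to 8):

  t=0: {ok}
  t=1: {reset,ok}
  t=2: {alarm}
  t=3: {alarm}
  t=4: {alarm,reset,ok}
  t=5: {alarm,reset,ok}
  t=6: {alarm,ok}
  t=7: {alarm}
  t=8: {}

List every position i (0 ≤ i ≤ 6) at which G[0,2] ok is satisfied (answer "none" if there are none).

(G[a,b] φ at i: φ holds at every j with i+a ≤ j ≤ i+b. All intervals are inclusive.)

Evaluate at each i in [0,6]:
  i=0: ✗ (fails at j=2)
  i=1: ✗ (fails at j=2)
  i=2: ✗ (fails at j=2)
  i=3: ✗ (fails at j=3)
  i=4: ✓ (all of [4,6])
  i=5: ✗ (fails at j=7)
  i=6: ✗ (fails at j=7)

4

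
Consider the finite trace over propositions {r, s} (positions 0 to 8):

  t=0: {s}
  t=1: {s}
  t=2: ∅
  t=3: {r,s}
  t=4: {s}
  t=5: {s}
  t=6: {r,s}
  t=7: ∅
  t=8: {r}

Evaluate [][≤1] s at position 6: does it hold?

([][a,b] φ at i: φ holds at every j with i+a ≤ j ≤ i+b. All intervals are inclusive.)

Does not hold

Check s at every j in [6,7]:
  j=6: true
  j=7: false
Fails at j=7 → formula fails.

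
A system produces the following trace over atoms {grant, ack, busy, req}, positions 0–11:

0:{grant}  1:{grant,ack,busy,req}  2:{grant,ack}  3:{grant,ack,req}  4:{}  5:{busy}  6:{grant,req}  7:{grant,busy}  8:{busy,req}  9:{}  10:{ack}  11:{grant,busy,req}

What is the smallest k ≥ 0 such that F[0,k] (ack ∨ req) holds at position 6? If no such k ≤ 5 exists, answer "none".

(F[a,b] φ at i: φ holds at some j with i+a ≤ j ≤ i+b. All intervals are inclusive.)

0

Scan j = 6,7,… for (ack ∨ req):
  j=6: holds
First hit at j=6, so smallest k = 6-6 = 0.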